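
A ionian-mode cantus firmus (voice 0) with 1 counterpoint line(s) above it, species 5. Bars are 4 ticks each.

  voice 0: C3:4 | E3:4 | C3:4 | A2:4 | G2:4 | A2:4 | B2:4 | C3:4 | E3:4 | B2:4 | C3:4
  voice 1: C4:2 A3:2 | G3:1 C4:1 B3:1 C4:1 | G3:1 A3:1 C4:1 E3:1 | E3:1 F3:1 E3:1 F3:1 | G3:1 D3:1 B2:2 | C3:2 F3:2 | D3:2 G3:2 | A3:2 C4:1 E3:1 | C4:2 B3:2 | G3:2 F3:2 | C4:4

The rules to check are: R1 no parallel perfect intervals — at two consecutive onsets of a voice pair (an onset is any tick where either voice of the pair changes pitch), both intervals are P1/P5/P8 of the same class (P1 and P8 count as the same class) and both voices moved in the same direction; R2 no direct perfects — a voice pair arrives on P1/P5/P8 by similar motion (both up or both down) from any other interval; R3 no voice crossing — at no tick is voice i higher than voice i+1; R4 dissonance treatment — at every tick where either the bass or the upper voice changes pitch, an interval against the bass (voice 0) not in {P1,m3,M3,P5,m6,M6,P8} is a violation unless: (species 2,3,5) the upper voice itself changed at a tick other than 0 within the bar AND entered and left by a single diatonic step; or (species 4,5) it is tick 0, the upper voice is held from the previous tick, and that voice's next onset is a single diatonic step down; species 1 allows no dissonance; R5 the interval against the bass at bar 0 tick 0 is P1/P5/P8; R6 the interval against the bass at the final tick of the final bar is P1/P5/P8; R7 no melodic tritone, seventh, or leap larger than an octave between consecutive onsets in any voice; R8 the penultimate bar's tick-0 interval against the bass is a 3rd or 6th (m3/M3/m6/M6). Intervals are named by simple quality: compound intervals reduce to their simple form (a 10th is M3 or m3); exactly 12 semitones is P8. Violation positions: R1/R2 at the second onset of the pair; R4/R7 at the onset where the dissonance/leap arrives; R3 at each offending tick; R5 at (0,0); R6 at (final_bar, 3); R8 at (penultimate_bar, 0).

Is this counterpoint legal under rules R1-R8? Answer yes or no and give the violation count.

bar 0: v0=C3 v1=C4 (P8)
bar 1: v0=E3 v1=G3 (m3)
bar 2: v0=C3 v1=G3 (P5)
bar 3: v0=A2 v1=E3 (P5)
bar 4: v0=G2 v1=G3 (P8)
bar 5: v0=A2 v1=C3 (m3)
bar 6: v0=B2 v1=D3 (m3)
bar 7: v0=C3 v1=A3 (M6)
bar 8: v0=E3 v1=C4 (m6)
bar 9: v0=B2 v1=G3 (m6)
bar 10: v0=C3 v1=C4 (P8)
  R2 @ bar2.0: E3/C4 m6 -> C3/G3 P5 similar
  R4 @ bar9.2: B2/F3 TT untreated
  R2 @ bar10.0: B2/F3 TT -> C3/C4 P8 similar

No (3 violations)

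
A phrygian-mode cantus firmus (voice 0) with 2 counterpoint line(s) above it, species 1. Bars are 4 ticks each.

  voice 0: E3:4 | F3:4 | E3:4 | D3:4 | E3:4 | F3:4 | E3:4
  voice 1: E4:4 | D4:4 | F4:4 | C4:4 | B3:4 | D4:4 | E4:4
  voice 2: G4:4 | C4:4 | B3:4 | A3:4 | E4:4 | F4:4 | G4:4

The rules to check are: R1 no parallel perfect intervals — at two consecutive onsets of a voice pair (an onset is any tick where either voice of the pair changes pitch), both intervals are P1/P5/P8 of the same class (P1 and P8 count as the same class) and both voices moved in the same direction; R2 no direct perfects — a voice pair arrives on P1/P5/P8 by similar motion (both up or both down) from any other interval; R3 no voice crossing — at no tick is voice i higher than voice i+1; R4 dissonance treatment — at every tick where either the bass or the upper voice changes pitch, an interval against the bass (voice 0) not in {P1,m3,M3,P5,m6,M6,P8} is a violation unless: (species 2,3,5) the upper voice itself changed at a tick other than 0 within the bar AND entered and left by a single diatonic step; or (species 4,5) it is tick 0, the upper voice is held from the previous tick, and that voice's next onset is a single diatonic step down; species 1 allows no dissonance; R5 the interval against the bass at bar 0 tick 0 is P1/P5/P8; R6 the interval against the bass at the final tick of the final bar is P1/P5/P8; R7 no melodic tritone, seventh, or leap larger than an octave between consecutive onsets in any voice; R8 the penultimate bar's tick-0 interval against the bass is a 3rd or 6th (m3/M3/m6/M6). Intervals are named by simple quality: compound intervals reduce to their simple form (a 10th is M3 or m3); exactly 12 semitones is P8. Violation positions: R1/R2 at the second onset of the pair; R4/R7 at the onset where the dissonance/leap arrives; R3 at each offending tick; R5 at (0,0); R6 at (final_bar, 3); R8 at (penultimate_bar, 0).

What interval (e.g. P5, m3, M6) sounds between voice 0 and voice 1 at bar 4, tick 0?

voice 0=E3 voice 1=B3 -> P5

P5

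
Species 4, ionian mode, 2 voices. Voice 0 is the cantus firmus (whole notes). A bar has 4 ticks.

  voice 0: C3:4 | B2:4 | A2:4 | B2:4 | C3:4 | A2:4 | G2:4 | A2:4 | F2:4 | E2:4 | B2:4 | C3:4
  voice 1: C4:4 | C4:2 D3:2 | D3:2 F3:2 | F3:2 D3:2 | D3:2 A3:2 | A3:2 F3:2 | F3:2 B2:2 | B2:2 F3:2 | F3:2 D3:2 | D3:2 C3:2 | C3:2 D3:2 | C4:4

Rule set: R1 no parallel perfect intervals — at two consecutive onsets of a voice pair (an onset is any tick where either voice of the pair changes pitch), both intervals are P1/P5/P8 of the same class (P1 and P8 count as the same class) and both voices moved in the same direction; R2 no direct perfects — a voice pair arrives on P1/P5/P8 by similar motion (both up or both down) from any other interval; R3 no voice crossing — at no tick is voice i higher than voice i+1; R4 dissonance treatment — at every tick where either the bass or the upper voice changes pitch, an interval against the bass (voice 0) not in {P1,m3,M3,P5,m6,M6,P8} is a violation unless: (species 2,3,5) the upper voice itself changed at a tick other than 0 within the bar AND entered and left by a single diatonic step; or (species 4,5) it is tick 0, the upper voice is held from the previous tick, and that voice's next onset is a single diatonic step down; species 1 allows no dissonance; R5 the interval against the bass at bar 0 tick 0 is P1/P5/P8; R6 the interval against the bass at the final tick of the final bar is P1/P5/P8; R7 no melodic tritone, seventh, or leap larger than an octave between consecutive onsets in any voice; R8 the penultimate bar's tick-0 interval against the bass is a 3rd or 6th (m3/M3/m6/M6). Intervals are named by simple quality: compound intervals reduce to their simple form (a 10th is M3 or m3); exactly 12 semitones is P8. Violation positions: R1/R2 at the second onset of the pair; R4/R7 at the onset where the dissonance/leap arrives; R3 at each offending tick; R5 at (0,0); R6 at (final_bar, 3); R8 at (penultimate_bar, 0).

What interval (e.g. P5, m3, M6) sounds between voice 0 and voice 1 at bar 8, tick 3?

M6

voice 0=F2 voice 1=D3 -> M6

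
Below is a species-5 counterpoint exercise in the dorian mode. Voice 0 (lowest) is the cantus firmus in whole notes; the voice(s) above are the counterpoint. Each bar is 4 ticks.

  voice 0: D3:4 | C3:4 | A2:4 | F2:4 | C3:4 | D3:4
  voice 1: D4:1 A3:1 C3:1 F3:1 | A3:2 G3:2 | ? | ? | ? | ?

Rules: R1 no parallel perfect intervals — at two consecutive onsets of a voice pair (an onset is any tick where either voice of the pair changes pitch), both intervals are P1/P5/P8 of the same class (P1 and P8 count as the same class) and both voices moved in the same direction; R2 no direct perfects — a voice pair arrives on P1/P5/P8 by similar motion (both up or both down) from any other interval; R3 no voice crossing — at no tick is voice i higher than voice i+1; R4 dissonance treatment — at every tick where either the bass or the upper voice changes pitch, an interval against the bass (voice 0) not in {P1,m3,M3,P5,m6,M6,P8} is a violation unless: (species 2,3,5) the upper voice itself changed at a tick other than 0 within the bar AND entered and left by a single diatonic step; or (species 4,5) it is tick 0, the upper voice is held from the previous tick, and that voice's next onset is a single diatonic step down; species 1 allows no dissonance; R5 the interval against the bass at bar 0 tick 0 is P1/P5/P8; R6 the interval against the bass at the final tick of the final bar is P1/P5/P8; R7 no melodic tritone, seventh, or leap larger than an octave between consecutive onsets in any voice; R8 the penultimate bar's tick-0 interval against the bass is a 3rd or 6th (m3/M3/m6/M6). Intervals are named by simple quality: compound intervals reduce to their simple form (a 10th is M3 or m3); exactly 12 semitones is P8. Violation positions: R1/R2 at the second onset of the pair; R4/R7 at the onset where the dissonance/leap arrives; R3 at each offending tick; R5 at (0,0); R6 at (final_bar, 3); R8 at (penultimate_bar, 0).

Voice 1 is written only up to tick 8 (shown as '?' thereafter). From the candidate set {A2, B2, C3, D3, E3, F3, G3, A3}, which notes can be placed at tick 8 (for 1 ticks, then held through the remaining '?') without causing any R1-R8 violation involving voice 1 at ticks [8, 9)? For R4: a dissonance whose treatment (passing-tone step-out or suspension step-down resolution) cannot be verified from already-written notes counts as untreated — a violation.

{A3, C3, F3}

A2: violates R2,R7
B2: violates R4
C3: legal
D3: violates R4
E3: violates R1
F3: legal
G3: violates R4
A3: legal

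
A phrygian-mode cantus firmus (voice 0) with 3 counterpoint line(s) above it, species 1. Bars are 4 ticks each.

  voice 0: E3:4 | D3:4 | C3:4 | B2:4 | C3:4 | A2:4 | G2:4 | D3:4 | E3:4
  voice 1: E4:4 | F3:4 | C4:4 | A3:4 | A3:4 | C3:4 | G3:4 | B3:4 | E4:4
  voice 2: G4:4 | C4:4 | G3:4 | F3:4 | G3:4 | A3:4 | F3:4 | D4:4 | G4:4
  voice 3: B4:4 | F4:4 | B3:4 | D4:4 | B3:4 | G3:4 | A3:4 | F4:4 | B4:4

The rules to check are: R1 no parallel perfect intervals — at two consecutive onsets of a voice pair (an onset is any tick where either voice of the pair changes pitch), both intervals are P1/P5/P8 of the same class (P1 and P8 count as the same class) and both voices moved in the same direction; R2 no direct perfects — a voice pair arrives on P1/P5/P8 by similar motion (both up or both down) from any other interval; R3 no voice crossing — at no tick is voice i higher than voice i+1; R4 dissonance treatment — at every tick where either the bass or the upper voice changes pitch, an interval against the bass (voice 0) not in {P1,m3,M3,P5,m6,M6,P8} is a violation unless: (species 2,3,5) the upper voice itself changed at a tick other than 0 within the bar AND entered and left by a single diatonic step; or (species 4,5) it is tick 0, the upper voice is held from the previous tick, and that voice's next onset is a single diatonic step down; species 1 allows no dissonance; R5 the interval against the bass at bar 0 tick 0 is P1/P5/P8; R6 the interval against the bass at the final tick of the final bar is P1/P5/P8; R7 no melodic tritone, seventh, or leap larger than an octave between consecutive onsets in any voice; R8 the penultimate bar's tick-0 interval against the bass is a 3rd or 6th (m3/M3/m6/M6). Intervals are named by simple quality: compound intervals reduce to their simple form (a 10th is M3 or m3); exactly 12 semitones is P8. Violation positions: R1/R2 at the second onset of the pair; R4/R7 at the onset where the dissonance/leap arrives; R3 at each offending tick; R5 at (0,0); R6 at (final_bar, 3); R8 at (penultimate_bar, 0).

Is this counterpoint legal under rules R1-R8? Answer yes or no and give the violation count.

No (44 violations)

bar 0: v0=E3 v1=E4 v2=G4 v3=B4 (P5)
bar 1: v0=D3 v1=F3 v2=C4 v3=F4 (m3)
bar 2: v0=C3 v1=C4 v2=G3 v3=B3 (M7)
bar 3: v0=B2 v1=A3 v2=F3 v3=D4 (m3)
bar 4: v0=C3 v1=A3 v2=G3 v3=B3 (M7)
bar 5: v0=A2 v1=C3 v2=A3 v3=G3 (m7)
bar 6: v0=G2 v1=G3 v2=F3 v3=A3 (M2)
bar 7: v0=D3 v1=B3 v2=D4 v3=F4 (m3)
bar 8: v0=E3 v1=E4 v2=G4 v3=B4 (P5)
  R5 @ bar0.0: opens on m3
  R2 @ bar1.0: E4/G4 m3 -> F3/C4 P5 similar
  R2 @ bar1.0: E4/B4 P5 -> F3/F4 P8 similar
  R4 @ bar1.0: D3/C4 m7 untreated
  R7 @ bar1.0: E4->F3 leap 11st
  R7 @ bar1.0: B4->F4 leap 6st
  R2 @ bar2.0: D3/C4 m7 -> C3/G3 P5 similar
  R3 @ bar2.0: C4 above G3
  R4 @ bar2.0: C3/B3 M7 untreated
  R7 @ bar2.0: F4->B3 leap 6st
  R3 @ bar2.1: C4 above G3
  R3 @ bar2.2: C4 above G3
  R3 @ bar2.3: C4 above G3
  R3 @ bar3.0: A3 above F3
  R4 @ bar3.0: B2/A3 m7 untreated
  R4 @ bar3.0: B2/F3 TT untreated
  R3 @ bar3.1: A3 above F3
  R3 @ bar3.2: A3 above F3
  R3 @ bar3.3: A3 above F3
  R2 @ bar4.0: B2/F3 TT -> C3/G3 P5 similar
  R3 @ bar4.0: A3 above G3
  R4 @ bar4.0: C3/B3 M7 untreated
  R3 @ bar4.1: A3 above G3
  R3 @ bar4.2: A3 above G3
  R3 @ bar4.3: A3 above G3
  R2 @ bar5.0: A3/B3 M2 -> C3/G3 P5 similar
  R3 @ bar5.0: A3 above G3
  R4 @ bar5.0: A2/G3 m7 untreated
  R3 @ bar5.1: A3 above G3
  R3 @ bar5.2: A3 above G3
  R3 @ bar5.3: A3 above G3
  R3 @ bar6.0: G3 above F3
  R4 @ bar6.0: G2/F3 m7 untreated
  R4 @ bar6.0: G2/A3 M2 untreated
  R3 @ bar6.1: G3 above F3
  R3 @ bar6.2: G3 above F3
  R3 @ bar6.3: G3 above F3
  R2 @ bar7.0: G2/F3 m7 -> D3/D4 P8 similar
  R8 @ bar7.0: penult P8 not 3rd/6th
  R2 @ bar8.0: D3/B3 M6 -> E3/E4 P8 similar
  R2 @ bar8.0: D3/F4 m3 -> E3/B4 P5 similar
  R2 @ bar8.0: B3/F4 TT -> E4/B4 P5 similar
  R7 @ bar8.0: F4->B4 leap 6st
  R6 @ bar8.3: closes on m3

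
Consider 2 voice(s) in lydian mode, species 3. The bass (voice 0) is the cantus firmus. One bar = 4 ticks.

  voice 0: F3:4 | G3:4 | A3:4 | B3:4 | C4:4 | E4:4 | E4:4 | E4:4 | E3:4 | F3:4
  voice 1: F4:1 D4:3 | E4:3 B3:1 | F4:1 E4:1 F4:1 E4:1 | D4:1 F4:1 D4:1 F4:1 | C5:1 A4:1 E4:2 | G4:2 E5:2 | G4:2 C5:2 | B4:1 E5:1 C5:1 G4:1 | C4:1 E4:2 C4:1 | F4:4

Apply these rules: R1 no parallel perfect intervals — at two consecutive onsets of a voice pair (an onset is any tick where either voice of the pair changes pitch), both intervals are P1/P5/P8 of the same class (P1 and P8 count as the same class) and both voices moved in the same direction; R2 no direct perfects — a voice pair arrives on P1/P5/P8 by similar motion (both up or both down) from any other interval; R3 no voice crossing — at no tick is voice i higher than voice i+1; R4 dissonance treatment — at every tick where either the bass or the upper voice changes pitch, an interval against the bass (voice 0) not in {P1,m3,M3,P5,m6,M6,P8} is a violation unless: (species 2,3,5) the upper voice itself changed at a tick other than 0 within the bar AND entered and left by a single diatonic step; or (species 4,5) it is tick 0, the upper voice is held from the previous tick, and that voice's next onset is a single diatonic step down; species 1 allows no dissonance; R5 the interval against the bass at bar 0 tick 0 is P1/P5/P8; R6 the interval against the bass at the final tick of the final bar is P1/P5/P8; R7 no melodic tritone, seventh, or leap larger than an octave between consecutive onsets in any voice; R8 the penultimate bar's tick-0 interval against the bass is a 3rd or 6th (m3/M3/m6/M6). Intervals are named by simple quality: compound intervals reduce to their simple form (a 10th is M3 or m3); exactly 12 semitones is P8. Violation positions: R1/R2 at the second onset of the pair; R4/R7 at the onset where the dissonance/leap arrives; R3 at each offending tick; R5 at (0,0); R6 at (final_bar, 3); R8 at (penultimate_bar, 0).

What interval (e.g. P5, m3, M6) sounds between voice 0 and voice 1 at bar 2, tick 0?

voice 0=A3 voice 1=F4 -> m6

m6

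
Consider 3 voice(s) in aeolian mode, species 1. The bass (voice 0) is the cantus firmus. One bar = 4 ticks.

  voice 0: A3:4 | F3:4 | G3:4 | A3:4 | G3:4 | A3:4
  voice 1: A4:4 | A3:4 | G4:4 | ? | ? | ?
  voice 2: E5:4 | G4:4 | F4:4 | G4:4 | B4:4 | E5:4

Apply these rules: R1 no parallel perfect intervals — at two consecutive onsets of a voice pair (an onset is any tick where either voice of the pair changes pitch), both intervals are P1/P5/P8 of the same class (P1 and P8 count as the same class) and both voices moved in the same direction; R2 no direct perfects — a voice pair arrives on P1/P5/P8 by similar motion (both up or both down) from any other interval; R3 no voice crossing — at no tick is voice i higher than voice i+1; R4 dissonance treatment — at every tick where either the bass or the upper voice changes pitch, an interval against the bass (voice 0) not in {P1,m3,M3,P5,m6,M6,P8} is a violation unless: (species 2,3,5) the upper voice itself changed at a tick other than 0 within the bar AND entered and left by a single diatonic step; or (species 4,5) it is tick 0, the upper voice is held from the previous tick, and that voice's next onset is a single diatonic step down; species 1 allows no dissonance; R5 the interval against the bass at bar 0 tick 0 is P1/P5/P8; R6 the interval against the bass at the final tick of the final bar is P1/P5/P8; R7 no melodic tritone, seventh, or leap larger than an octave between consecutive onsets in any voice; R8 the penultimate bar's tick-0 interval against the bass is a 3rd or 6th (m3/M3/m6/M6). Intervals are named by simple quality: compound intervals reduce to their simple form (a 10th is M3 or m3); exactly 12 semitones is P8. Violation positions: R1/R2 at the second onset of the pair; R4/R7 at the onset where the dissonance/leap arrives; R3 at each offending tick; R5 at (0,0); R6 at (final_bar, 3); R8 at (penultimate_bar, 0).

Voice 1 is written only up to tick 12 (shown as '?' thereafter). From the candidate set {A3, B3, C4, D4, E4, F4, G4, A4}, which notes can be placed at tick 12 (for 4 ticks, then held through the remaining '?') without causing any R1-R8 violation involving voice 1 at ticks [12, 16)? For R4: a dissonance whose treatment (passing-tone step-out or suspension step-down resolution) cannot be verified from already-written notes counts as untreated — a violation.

A3: violates R7
B3: violates R4
C4: legal
D4: violates R4
E4: legal
F4: legal
G4: violates R4
A4: violates R1,R3

{C4, E4, F4}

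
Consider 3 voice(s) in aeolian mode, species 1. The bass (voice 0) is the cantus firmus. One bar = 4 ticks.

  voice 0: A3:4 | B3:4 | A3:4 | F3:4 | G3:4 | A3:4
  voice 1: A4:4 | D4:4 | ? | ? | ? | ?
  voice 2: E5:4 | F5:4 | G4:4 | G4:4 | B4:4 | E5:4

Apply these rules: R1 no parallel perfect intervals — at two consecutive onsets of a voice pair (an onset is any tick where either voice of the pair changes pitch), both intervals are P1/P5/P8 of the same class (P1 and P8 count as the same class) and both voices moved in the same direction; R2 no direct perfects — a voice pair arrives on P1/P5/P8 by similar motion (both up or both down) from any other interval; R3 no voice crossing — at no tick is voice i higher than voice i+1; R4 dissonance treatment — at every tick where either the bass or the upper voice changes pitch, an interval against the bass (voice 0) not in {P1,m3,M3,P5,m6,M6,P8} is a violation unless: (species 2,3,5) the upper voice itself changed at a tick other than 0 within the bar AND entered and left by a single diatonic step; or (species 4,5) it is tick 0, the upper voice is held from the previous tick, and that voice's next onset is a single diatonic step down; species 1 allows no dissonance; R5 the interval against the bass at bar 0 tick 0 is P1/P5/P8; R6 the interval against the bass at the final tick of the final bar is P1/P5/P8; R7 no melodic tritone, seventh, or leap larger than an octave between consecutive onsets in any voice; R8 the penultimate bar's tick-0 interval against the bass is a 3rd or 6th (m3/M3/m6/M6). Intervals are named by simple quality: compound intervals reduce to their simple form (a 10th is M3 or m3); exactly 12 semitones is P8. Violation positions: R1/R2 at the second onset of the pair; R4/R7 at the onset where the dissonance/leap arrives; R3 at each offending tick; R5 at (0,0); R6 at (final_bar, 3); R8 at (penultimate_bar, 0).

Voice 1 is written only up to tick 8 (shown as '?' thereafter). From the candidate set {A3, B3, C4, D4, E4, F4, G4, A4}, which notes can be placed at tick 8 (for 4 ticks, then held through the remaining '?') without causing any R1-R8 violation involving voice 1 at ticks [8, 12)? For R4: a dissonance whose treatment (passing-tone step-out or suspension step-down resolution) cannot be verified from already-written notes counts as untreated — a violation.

A3: violates R2
B3: violates R4
C4: violates R2
D4: violates R4
E4: legal
F4: legal
G4: violates R4
A4: violates R3

{E4, F4}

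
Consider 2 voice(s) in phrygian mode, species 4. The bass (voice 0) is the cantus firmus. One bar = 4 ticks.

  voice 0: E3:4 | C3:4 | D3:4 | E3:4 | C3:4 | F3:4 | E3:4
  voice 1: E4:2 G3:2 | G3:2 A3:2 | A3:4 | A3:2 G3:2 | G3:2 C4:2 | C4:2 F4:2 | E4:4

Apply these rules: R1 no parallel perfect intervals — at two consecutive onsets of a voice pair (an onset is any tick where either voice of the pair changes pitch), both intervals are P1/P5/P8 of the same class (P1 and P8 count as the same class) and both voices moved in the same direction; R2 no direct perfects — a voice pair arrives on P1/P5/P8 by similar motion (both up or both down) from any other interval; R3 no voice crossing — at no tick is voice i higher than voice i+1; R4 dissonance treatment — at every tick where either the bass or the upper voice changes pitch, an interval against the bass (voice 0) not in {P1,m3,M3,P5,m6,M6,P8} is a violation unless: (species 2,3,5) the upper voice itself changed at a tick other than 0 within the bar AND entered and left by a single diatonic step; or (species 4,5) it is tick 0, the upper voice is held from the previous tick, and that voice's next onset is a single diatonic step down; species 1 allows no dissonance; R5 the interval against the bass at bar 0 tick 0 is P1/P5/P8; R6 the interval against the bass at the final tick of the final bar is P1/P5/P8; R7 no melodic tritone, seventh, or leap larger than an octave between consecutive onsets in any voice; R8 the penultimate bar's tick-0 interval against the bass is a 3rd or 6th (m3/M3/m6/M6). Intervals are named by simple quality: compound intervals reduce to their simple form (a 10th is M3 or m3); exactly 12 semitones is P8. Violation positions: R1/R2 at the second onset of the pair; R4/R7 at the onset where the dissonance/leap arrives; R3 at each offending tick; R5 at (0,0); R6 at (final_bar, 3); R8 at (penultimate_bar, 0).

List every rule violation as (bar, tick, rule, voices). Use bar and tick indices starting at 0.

bar 0: v0=E3 v1=E4 downbeat P8
bar 1: v0=C3 v1=G3 downbeat P5
bar 2: v0=D3 v1=A3 downbeat P5
bar 3: v0=E3 v1=A3 downbeat P4
bar 4: v0=C3 v1=G3 downbeat P5
bar 5: v0=F3 v1=C4 downbeat P5
bar 6: v0=E3 v1=E4 downbeat P8
  -> R8 @ bar 5 tick 0 v(0, 1): penult P5 not 3rd/6th
  -> R1 @ bar 6 tick 0 v(0, 1): F3/F4 P8 -> E3/E4 P8 similar

(5, 0, R8, (0, 1))
(6, 0, R1, (0, 1))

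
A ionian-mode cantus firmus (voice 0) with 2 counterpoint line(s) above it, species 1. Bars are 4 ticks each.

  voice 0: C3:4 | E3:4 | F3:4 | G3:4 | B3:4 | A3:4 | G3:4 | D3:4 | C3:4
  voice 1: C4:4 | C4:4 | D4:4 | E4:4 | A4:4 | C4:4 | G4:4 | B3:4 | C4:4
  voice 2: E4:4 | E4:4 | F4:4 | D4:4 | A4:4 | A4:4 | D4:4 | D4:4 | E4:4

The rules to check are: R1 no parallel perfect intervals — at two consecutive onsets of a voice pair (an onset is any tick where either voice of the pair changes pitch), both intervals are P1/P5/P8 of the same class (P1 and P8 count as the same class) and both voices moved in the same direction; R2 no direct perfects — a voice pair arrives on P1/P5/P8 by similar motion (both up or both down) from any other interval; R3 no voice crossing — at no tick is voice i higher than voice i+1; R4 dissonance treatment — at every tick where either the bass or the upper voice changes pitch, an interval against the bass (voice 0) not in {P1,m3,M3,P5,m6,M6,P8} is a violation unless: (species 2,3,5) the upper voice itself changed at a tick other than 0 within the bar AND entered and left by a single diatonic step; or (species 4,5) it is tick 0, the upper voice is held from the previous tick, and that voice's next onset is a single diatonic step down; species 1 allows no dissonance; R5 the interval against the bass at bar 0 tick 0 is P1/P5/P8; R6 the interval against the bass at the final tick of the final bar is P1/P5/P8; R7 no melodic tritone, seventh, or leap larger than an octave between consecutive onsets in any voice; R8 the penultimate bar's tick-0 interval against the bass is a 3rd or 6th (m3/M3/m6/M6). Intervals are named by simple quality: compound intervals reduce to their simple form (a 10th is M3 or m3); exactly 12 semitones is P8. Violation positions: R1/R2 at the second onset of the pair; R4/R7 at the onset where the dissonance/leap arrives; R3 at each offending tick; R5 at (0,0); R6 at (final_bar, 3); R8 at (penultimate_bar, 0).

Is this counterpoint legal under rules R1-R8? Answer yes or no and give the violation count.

bar 0: v0=C3 v1=C4 v2=E4 (M3)
bar 1: v0=E3 v1=C4 v2=E4 (P8)
bar 2: v0=F3 v1=D4 v2=F4 (P8)
bar 3: v0=G3 v1=E4 v2=D4 (P5)
bar 4: v0=B3 v1=A4 v2=A4 (m7)
bar 5: v0=A3 v1=C4 v2=A4 (P8)
bar 6: v0=G3 v1=G4 v2=D4 (P5)
bar 7: v0=D3 v1=B3 v2=D4 (P8)
bar 8: v0=C3 v1=C4 v2=E4 (M3)
  R5 @ bar0.0: opens on M3
  R1 @ bar2.0: E3/E4 P8 -> F3/F4 P8 similar
  R3 @ bar3.0: E4 above D4
  R3 @ bar3.1: E4 above D4
  R3 @ bar3.2: E4 above D4
  R3 @ bar3.3: E4 above D4
  R2 @ bar4.0: E4/D4 M2 -> A4/A4 P1 similar
  R4 @ bar4.0: B3/A4 m7 untreated
  R4 @ bar4.0: B3/A4 m7 untreated
  R2 @ bar6.0: A3/A4 P8 -> G3/D4 P5 similar
  R3 @ bar6.0: G4 above D4
  R3 @ bar6.1: G4 above D4
  R3 @ bar6.2: G4 above D4
  R3 @ bar6.3: G4 above D4
  R8 @ bar7.0: penult P8 not 3rd/6th
  R6 @ bar8.3: closes on M3

No (16 violations)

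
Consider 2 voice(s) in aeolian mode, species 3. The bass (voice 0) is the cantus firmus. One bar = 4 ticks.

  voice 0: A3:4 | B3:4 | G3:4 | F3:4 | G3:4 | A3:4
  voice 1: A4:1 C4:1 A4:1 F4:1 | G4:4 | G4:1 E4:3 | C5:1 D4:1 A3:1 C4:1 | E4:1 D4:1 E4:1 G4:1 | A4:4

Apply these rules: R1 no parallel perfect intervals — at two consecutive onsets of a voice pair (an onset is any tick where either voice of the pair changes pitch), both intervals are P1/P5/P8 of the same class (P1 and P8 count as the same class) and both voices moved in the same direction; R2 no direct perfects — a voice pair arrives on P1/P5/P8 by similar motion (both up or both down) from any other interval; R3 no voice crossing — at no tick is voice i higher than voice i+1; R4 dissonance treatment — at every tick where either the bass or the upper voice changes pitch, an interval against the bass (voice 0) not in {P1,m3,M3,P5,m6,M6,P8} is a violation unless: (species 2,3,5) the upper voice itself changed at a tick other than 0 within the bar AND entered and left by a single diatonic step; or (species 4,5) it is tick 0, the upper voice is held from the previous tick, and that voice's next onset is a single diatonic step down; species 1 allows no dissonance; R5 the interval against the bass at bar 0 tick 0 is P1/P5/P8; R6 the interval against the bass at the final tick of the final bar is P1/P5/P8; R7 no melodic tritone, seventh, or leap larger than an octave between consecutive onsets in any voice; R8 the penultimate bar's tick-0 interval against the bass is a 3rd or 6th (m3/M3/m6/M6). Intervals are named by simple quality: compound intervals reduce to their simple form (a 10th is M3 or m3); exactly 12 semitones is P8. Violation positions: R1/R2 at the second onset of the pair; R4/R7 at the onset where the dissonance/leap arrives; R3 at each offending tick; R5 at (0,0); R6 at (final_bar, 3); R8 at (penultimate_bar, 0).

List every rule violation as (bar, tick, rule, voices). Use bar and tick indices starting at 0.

bar 0: v0=A3 v1=A4 downbeat P8
bar 1: v0=B3 v1=G4 downbeat m6
bar 2: v0=G3 v1=G4 downbeat P8
bar 3: v0=F3 v1=C5 downbeat P5
bar 4: v0=G3 v1=E4 downbeat M6
bar 5: v0=A3 v1=A4 downbeat P8
  -> R7 @ bar 3 tick 1 v(1,): C5->D4 leap 10st
  -> R1 @ bar 5 tick 0 v(0, 1): G3/G4 P8 -> A3/A4 P8 similar

(3, 1, R7, (1,))
(5, 0, R1, (0, 1))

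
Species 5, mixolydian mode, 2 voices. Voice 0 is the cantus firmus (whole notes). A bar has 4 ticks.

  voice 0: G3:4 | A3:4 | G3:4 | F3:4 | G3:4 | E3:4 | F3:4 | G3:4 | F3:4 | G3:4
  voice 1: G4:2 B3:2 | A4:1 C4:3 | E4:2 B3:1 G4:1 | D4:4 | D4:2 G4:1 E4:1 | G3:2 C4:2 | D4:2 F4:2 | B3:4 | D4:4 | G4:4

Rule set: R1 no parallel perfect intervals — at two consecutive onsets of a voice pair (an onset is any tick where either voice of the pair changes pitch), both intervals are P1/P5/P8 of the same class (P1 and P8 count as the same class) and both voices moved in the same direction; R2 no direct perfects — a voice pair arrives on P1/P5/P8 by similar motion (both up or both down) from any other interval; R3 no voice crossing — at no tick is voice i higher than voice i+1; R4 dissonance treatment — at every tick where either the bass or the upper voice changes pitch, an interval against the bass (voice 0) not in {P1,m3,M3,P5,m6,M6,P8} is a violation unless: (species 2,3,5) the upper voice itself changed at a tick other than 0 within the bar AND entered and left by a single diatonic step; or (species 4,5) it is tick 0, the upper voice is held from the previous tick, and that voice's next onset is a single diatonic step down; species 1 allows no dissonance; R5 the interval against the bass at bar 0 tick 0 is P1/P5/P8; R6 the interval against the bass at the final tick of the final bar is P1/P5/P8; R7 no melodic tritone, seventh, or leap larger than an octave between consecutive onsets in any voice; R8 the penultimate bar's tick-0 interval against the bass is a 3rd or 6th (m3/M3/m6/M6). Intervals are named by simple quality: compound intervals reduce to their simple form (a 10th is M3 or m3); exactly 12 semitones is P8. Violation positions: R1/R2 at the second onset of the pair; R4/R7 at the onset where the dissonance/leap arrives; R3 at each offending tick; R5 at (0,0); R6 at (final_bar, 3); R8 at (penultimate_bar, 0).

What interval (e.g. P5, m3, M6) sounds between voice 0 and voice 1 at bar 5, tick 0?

voice 0=E3 voice 1=G3 -> m3

m3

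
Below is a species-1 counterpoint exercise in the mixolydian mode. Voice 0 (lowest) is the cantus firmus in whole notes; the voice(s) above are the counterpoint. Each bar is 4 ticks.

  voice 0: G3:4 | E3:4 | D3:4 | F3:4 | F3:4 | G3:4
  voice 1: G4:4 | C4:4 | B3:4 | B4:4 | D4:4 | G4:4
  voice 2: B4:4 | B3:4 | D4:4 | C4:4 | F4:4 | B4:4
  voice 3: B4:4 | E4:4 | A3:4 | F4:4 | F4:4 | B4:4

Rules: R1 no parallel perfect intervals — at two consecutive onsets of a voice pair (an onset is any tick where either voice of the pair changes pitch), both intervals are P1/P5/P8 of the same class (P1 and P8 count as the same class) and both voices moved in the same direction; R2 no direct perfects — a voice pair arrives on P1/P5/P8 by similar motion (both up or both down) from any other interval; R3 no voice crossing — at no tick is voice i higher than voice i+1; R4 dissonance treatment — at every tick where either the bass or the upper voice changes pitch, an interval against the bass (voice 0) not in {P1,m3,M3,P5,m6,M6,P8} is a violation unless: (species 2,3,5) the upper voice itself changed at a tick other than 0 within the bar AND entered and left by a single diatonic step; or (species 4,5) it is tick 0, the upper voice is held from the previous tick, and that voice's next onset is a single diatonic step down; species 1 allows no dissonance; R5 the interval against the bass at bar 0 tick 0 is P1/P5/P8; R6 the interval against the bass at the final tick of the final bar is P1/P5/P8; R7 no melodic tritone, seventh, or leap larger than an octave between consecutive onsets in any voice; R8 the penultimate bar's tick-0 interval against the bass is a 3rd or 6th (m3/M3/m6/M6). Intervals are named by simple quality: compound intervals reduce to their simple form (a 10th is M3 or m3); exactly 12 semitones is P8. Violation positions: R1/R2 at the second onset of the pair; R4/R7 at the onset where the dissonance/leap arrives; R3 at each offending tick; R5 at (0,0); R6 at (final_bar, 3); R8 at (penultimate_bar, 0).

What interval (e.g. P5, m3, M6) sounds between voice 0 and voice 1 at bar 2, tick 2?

voice 0=D3 voice 1=B3 -> M6

M6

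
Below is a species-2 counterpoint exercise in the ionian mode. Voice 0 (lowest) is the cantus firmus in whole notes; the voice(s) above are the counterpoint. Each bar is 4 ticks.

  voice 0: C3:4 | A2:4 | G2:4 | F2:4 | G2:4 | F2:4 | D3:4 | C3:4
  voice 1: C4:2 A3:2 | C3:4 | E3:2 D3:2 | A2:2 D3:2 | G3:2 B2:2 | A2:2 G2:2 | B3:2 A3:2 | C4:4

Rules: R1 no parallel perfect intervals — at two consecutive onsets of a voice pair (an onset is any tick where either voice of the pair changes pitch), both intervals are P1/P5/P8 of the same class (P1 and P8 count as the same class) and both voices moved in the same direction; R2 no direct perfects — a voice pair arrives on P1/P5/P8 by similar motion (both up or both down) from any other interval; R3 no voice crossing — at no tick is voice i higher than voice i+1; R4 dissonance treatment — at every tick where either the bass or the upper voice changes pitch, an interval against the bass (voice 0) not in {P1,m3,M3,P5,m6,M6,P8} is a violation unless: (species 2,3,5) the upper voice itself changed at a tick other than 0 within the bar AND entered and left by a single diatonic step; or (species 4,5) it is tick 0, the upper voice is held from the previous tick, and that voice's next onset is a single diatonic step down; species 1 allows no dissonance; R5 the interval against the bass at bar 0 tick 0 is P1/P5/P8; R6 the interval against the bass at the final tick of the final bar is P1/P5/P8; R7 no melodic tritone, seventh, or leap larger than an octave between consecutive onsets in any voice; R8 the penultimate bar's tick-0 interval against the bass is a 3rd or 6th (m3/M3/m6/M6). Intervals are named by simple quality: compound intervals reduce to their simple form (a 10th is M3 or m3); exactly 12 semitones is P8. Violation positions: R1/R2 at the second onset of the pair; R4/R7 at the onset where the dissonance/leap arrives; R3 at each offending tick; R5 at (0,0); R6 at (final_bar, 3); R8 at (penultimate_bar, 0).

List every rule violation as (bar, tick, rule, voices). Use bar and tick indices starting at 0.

(4, 0, R2, (0, 1))
(5, 2, R4, (0, 1))
(6, 0, R7, (1,))

bar 0: v0=C3 v1=C4 downbeat P8
bar 1: v0=A2 v1=C3 downbeat m3
bar 2: v0=G2 v1=E3 downbeat M6
bar 3: v0=F2 v1=A2 downbeat M3
bar 4: v0=G2 v1=G3 downbeat P8
bar 5: v0=F2 v1=A2 downbeat M3
bar 6: v0=D3 v1=B3 downbeat M6
bar 7: v0=C3 v1=C4 downbeat P8
  -> R2 @ bar 4 tick 0 v(0, 1): F2/D3 M6 -> G2/G3 P8 similar
  -> R4 @ bar 5 tick 2 v(0, 1): F2/G2 M2 untreated
  -> R7 @ bar 6 tick 0 v(1,): G2->B3 leap 16st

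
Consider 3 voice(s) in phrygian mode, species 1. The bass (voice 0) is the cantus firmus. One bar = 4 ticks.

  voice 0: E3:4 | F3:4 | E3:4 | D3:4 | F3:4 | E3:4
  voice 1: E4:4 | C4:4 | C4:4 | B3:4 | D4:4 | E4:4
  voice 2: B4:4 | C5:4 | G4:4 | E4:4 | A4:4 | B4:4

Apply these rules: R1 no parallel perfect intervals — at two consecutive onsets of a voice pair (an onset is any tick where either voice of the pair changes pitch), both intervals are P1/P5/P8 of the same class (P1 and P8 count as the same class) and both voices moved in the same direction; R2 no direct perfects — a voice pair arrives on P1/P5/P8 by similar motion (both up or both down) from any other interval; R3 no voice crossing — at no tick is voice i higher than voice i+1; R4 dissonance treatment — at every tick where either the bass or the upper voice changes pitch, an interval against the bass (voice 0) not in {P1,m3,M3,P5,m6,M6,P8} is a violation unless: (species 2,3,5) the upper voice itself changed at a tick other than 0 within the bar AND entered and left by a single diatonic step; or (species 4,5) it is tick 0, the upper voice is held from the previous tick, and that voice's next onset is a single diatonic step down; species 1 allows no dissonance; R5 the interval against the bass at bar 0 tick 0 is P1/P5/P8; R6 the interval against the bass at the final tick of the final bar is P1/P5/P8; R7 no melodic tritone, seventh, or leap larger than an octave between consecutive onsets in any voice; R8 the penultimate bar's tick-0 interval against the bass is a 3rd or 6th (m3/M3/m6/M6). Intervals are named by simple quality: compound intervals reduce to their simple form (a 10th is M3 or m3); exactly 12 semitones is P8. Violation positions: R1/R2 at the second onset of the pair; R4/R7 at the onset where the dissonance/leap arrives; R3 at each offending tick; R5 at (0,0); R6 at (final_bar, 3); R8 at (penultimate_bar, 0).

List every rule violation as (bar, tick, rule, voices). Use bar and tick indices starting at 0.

bar 0: v0=E3 v1=E4 v2=B4 downbeat P5
bar 1: v0=F3 v1=C4 v2=C5 downbeat P5
bar 2: v0=E3 v1=C4 v2=G4 downbeat m3
bar 3: v0=D3 v1=B3 v2=E4 downbeat M2
bar 4: v0=F3 v1=D4 v2=A4 downbeat M3
bar 5: v0=E3 v1=E4 v2=B4 downbeat P5
  -> R1 @ bar 1 tick 0 v(0, 2): E3/B4 P5 -> F3/C5 P5 similar
  -> R4 @ bar 3 tick 0 v(0, 2): D3/E4 M2 untreated
  -> R2 @ bar 4 tick 0 v(1, 2): B3/E4 P4 -> D4/A4 P5 similar
  -> R1 @ bar 5 tick 0 v(1, 2): D4/A4 P5 -> E4/B4 P5 similar

(1, 0, R1, (0, 2))
(3, 0, R4, (0, 2))
(4, 0, R2, (1, 2))
(5, 0, R1, (1, 2))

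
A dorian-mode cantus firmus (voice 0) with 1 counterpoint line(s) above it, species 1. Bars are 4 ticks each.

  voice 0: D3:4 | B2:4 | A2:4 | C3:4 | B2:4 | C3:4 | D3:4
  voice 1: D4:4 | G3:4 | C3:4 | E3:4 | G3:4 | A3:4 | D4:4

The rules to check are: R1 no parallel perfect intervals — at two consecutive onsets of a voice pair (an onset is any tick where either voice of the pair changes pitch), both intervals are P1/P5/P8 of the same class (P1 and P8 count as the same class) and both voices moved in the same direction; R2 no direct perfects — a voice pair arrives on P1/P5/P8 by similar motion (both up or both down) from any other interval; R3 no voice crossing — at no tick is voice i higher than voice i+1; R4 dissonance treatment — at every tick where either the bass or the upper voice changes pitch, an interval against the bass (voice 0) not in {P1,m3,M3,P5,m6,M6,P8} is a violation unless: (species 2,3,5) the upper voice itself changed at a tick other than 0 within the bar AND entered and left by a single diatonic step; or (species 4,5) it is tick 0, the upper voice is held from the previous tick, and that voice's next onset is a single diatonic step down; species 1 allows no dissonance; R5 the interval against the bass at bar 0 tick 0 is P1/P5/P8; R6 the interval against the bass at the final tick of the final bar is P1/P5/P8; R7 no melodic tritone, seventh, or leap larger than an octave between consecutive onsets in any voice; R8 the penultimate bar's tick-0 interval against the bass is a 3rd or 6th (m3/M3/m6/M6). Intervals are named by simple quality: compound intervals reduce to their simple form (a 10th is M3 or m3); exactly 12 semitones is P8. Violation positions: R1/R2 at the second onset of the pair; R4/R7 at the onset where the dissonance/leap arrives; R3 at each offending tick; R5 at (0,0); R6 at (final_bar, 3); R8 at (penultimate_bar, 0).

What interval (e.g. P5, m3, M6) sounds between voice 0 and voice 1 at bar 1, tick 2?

m6

voice 0=B2 voice 1=G3 -> m6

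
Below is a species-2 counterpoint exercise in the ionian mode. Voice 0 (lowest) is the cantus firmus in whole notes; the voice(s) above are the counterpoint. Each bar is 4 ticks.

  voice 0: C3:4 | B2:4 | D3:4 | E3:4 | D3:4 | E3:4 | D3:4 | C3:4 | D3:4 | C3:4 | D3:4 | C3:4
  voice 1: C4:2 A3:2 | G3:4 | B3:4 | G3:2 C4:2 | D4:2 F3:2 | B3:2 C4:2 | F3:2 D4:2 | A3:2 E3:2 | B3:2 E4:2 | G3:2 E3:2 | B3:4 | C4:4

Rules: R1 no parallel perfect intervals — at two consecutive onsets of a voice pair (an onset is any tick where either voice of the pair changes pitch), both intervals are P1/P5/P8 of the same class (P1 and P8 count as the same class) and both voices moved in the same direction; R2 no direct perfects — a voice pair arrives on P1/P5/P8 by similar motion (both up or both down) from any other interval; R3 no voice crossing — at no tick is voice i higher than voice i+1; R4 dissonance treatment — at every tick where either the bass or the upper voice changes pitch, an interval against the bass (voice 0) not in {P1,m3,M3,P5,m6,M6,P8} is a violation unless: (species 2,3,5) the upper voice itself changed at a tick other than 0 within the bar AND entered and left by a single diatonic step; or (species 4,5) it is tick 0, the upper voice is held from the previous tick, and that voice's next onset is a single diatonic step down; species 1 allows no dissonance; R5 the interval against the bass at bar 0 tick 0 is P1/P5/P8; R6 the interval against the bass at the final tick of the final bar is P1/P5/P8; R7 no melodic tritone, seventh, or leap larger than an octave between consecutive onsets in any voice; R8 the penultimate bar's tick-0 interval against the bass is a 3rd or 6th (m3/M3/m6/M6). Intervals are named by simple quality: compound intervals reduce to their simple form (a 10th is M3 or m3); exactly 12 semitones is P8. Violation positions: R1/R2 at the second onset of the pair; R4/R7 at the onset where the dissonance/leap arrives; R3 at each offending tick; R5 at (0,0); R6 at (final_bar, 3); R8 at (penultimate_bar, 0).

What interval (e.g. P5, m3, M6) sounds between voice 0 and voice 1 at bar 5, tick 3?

m6

voice 0=E3 voice 1=C4 -> m6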